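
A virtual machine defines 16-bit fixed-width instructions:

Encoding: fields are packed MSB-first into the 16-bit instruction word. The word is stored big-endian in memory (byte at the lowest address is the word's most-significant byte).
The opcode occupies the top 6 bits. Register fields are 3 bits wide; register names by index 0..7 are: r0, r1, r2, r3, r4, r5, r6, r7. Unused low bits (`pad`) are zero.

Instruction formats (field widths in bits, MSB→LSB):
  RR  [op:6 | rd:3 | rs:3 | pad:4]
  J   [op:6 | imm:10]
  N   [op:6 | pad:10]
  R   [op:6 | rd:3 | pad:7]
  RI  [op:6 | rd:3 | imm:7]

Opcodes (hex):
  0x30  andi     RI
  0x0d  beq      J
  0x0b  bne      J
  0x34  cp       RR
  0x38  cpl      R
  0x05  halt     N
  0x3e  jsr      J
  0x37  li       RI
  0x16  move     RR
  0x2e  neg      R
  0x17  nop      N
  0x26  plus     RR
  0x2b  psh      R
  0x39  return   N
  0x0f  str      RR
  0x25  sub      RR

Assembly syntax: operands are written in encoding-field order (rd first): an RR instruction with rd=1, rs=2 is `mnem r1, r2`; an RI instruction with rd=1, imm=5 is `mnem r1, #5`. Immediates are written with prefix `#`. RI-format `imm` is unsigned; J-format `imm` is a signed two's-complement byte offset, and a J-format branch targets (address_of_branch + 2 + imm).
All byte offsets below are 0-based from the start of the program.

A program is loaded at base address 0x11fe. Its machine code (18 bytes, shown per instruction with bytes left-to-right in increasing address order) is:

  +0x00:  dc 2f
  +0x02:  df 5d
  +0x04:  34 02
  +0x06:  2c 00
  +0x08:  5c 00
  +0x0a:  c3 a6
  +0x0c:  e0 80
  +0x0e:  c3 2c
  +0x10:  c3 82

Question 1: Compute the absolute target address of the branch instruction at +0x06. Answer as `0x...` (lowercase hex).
0x1206

off 0x06: read 2c 00 as big → 0x2c00
  op=0x2c00>>10=0xb ⇒ bne (J)
  imm: (w>>0)&0x3ff=0x0 → #0
  target = base 0x11fe + off 0x06 + 2 + imm 0 = 0x1206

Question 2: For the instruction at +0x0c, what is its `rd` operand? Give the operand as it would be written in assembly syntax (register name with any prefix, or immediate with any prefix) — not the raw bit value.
r1

@+0c  big-endian(e0 80) = 0xe080
  op=0xe080>>10=0x38 ⇒ cpl (R)
  [9:7] rd=1 = r1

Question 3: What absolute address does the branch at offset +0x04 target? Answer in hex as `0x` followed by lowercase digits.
@+04  big-endian(34 02) = 0x3402
  top 6b → 0xd → beq [J]
  imm: (w>>0)&0x3ff=0x2 → #2
  target = base 0x11fe + off 0x04 + 2 + imm 2 = 0x1206

0x1206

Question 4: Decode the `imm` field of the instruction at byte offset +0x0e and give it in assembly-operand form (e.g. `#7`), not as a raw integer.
[0e] c3 2c → 0xc32c
  opcode bits[15:10]=0x30: andi/RI
  rd: (w>>7)&0x7=0x6 → r6
  imm: (w>>0)&0x7f=0x2c → #44

#44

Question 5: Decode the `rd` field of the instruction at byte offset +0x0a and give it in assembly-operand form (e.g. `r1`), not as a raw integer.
r7

off 0x0a: read c3 a6 as big → 0xc3a6
  top 6b → 0x30 → andi [RI]
  [9:7] rd=7 = r7
  [6:0] imm=38 = #38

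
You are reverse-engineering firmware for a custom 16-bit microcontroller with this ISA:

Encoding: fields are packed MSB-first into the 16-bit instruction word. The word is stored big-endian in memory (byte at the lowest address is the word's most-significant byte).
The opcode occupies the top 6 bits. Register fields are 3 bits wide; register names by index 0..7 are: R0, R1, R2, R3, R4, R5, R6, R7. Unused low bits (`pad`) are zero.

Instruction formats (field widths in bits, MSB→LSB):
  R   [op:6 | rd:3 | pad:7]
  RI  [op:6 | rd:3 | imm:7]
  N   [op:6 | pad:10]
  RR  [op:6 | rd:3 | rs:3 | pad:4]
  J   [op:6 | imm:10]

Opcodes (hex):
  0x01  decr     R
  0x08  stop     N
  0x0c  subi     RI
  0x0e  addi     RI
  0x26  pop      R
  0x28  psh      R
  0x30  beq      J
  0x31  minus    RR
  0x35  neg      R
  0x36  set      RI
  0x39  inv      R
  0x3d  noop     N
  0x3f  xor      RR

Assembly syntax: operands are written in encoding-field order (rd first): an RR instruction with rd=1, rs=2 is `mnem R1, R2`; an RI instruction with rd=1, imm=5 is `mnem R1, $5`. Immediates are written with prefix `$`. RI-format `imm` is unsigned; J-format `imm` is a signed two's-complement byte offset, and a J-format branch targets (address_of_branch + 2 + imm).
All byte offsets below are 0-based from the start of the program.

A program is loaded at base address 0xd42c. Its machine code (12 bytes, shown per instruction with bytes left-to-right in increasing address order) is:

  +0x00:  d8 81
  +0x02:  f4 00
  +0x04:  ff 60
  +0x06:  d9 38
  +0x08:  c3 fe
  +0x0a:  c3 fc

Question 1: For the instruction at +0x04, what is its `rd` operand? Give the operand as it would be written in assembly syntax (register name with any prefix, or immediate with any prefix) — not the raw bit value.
off 0x04: read ff 60 as big → 0xff60
  op=0xff60>>10=0x3f ⇒ xor (RR)
  rd: (w>>7)&0x7=0x6 → R6
  rs: (w>>4)&0x7=0x6 → R6

R6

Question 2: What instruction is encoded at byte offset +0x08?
beq $-2

[08] c3 fe → 0xc3fe
  top 6b → 0x30 → beq [J]
  imm@[9:0]=0x3fe (s10→-2) ⇒ $-2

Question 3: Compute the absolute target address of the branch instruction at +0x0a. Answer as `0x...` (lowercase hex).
[0a] c3 fc → 0xc3fc
  op=0xc3fc>>10=0x30 ⇒ beq (J)
  imm@[9:0]=0x3fc (s10→-4) ⇒ $-4
  target = base 0xd42c + off 0x0a + 2 + imm -4 = 0xd434

0xd434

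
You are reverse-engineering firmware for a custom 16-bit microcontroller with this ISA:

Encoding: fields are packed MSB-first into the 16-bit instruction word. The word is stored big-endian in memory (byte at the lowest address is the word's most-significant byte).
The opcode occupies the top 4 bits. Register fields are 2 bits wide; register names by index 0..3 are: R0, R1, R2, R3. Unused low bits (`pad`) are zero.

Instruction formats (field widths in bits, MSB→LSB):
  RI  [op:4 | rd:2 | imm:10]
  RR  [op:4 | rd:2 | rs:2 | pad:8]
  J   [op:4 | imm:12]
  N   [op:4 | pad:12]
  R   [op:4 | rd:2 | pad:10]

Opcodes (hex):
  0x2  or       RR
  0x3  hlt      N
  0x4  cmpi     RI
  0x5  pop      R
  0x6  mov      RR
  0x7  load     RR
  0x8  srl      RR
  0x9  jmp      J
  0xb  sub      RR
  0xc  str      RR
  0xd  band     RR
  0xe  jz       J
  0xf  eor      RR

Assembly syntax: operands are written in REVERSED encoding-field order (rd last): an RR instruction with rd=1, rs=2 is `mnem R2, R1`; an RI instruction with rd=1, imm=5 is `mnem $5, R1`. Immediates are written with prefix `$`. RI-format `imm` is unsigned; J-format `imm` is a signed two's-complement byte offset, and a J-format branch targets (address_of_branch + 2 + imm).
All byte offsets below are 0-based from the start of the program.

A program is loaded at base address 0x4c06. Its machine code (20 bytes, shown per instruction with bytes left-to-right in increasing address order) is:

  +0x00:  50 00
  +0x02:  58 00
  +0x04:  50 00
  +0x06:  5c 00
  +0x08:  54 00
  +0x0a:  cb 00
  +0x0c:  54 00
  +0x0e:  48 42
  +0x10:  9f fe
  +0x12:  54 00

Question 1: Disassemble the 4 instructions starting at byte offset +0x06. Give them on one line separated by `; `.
pop R3; pop R1; str R3, R2; pop R1

@+06  big-endian(5c 00) = 0x5c00
  top 4b → 0x5 → pop [R]
  [11:10] rd=3 = R3
@+08  big-endian(54 00) = 0x5400
  top 4b → 0x5 → pop [R]
  [11:10] rd=1 = R1
@+0a  big-endian(cb 00) = 0xcb00
  top 4b → 0xc → str [RR]
  [11:10] rd=2 = R2
  [9:8] rs=3 = R3
@+0c  big-endian(54 00) = 0x5400
  top 4b → 0x5 → pop [R]
  [11:10] rd=1 = R1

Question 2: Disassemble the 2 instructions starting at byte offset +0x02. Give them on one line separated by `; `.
pop R2; pop R0

+0x02: 58 00 ⇒ word 0x5800 (big)
  op=0x5800>>12=0x5 ⇒ pop (R)
  [11:10] rd=2 = R2
+0x04: 50 00 ⇒ word 0x5000 (big)
  op=0x5000>>12=0x5 ⇒ pop (R)
  [11:10] rd=0 = R0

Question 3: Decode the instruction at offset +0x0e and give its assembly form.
[0e] 48 42 → 0x4842
  top 4b → 0x4 → cmpi [RI]
  rd: (w>>10)&0x3=0x2 → R2
  imm: (w>>0)&0x3ff=0x42 → $66

cmpi $66, R2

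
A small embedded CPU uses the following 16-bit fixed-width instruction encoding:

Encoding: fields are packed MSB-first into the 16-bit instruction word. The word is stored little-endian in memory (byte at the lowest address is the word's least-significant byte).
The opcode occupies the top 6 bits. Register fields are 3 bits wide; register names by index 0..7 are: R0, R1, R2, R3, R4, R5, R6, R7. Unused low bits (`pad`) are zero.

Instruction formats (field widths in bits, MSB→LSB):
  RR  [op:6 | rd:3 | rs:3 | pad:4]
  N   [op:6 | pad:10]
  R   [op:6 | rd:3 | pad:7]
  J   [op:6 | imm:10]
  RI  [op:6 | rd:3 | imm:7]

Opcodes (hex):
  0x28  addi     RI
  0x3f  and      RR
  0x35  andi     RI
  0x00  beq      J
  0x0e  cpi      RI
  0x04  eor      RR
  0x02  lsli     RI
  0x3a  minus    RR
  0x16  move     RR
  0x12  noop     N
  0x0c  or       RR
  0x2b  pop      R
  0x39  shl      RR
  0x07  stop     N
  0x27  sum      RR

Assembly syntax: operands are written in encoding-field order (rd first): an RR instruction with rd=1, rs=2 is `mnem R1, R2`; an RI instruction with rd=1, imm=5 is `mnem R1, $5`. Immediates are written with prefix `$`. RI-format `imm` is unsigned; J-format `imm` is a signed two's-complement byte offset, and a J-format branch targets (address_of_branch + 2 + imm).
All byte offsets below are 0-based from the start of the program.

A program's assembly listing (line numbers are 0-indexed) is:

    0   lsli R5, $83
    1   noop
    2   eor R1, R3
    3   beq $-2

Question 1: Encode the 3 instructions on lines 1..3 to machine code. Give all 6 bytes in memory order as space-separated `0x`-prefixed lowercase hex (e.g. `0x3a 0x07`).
0x00 0x48 0xb0 0x10 0xfe 0x03

line 1 (noop): pack op=0x12:6|pad=0:10 = 0x4800; little→ 00 48
line 2 (eor): pack op=0x4:6|rd=1:3|rs=3:3|pad=0:4 = 0x10b0; little→ b0 10
line 3 (beq): pack op=0x0:6|imm=-2:10 = 0x03fe; little→ fe 03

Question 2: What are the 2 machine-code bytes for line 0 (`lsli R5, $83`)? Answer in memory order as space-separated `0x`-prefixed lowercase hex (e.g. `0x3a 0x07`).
0xd3 0x0a

L0: lsli op=0x2:6|rd=5:3|imm=83:7 ⇒ 0x0ad3 ⇒ little d3 0a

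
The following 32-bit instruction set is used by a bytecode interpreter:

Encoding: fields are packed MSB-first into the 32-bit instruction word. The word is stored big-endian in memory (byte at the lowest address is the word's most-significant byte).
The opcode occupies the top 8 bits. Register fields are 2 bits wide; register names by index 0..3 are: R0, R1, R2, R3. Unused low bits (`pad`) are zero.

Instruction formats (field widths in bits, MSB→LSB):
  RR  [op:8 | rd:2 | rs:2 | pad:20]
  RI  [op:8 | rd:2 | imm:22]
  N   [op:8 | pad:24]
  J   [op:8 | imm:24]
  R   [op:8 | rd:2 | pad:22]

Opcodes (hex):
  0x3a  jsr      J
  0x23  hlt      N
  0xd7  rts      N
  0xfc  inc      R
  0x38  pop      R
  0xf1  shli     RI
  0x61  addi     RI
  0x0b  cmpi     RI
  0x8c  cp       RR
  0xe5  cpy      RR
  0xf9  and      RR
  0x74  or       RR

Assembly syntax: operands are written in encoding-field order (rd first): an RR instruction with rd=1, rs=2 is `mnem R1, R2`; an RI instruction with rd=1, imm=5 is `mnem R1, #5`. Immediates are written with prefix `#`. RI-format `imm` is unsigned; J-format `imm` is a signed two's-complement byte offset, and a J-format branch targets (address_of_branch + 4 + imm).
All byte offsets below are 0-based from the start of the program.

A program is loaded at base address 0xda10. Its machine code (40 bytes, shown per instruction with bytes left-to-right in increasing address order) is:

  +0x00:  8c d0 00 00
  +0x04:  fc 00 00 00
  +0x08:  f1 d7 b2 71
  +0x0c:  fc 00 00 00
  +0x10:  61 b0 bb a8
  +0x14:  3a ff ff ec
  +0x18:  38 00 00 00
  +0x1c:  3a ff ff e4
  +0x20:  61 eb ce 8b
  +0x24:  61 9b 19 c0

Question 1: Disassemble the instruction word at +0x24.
addi R2, #1776064

[24] 61 9b 19 c0 → 0x619b19c0
  top 8b → 0x61 → addi [RI]
  [23:22] rd=2 = R2
  [21:0] imm=1776064 = #1776064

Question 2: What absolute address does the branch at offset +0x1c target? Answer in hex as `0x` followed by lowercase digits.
0xda14

[1c] 3a ff ff e4 → 0x3affffe4
  top 8b → 0x3a → jsr [J]
  imm@[23:0]=0xffffe4 (s24→-28) ⇒ #-28
  target = base 0xda10 + off 0x1c + 4 + imm -28 = 0xda14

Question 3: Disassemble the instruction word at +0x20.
[20] 61 eb ce 8b → 0x61ebce8b
  top 8b → 0x61 → addi [RI]
  [23:22] rd=3 = R3
  [21:0] imm=2870923 = #2870923

addi R3, #2870923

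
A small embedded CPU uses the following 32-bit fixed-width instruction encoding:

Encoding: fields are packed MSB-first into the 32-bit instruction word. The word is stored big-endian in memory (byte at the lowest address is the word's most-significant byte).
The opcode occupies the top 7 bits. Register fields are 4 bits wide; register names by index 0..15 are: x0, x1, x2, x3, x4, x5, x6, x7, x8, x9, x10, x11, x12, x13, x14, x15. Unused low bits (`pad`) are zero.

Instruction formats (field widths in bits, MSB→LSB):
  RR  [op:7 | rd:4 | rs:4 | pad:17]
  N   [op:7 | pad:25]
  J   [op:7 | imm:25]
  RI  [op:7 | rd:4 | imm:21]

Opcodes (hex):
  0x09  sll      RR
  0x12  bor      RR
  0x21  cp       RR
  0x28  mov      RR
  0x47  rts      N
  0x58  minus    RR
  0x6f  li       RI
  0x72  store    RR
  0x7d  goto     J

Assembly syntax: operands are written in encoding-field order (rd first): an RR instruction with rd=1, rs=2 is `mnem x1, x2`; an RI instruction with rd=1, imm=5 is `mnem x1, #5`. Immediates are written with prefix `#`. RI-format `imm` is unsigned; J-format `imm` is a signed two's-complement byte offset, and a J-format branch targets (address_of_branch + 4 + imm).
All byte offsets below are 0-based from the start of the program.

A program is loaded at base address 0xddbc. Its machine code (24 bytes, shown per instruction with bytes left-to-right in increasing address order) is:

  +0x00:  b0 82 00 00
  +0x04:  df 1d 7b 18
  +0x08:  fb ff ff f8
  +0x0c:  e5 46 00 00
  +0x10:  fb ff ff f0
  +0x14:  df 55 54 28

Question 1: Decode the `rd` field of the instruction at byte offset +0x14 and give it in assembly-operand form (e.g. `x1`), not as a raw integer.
[14] df 55 54 28 → 0xdf555428
  op=0xdf555428>>25=0x6f ⇒ li (RI)
  rd: (w>>21)&0xf=0xa → x10
  imm: (w>>0)&0x1fffff=0x155428 → #1397800

x10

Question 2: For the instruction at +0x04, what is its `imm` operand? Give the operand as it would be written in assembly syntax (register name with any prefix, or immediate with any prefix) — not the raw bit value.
off 0x04: read df 1d 7b 18 as big → 0xdf1d7b18
  top 7b → 0x6f → li [RI]
  rd: (w>>21)&0xf=0x8 → x8
  imm: (w>>0)&0x1fffff=0x1d7b18 → #1932056

#1932056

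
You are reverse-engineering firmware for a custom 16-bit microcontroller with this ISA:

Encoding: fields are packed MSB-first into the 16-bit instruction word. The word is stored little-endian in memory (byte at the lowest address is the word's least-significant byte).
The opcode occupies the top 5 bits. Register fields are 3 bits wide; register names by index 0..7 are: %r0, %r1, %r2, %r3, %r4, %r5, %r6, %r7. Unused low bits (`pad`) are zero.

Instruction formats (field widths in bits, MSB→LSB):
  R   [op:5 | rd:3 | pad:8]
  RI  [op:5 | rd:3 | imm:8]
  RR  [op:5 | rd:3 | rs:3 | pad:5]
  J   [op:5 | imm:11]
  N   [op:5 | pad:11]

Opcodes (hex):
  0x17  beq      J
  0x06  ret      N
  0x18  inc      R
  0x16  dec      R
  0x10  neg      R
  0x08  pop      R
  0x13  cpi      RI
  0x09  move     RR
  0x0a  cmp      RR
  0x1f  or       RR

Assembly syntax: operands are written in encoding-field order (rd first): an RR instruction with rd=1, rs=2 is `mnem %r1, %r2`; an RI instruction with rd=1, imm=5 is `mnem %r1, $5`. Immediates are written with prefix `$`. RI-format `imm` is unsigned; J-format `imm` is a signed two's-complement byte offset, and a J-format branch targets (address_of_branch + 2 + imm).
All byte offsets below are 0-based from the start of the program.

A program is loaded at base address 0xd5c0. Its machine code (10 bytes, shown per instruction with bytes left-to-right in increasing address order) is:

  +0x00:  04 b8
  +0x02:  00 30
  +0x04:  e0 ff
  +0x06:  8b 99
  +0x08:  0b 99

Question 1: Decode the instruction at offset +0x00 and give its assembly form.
beq $4

[00] 04 b8 → 0xb804
  op=0xb804>>11=0x17 ⇒ beq (J)
  imm: (w>>0)&0x7ff=0x4 → $4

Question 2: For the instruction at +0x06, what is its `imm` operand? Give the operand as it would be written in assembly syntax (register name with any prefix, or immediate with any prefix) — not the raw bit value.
@+06  little-endian(8b 99) = 0x998b
  op=0x998b>>11=0x13 ⇒ cpi (RI)
  rd: (w>>8)&0x7=0x1 → %r1
  imm: (w>>0)&0xff=0x8b → $139

$139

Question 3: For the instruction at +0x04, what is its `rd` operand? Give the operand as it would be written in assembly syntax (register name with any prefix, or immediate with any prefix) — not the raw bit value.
[04] e0 ff → 0xffe0
  top 5b → 0x1f → or [RR]
  rd: (w>>8)&0x7=0x7 → %r7
  rs: (w>>5)&0x7=0x7 → %r7

%r7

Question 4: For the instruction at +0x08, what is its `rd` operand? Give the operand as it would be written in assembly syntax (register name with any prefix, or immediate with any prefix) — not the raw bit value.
[08] 0b 99 → 0x990b
  top 5b → 0x13 → cpi [RI]
  rd: (w>>8)&0x7=0x1 → %r1
  imm: (w>>0)&0xff=0xb → $11

%r1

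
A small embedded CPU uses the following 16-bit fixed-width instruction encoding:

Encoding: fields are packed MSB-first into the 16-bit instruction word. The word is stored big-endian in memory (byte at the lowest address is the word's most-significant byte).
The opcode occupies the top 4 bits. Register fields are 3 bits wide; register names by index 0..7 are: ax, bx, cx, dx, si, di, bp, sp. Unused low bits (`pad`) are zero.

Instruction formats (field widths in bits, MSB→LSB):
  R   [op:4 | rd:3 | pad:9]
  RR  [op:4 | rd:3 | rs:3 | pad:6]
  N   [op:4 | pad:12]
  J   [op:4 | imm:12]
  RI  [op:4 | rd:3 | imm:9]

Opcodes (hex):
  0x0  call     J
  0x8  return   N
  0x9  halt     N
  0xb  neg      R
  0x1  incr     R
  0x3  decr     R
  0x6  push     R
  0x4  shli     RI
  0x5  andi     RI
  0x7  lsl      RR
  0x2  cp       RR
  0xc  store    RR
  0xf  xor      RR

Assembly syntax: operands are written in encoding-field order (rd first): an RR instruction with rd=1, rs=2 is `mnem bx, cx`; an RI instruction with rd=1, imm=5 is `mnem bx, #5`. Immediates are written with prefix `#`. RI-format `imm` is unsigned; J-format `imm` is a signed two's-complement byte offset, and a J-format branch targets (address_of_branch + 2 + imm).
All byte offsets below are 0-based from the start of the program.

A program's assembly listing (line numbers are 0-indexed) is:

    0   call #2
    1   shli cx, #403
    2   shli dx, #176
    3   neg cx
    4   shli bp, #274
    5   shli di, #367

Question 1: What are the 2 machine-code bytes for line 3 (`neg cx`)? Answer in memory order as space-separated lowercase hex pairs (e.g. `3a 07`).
b4 00

L3: neg op=0xb:4|rd=2:3|pad=0:9 ⇒ 0xb400 ⇒ big b4 00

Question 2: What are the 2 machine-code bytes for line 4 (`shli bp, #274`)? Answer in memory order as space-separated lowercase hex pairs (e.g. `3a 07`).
4. shli fields op=0x4:4|rd=6:3|imm=274:9 → word 4d12h → 4d 12

4d 12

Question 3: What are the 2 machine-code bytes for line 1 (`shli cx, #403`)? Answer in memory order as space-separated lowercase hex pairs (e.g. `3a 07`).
45 93

1. shli fields op=0x4:4|rd=2:3|imm=403:9 → word 4593h → 45 93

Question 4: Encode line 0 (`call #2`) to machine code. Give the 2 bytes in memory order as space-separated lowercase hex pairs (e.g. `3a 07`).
line 0 (call): pack op=0x0:4|imm=2:12 = 0x0002; big→ 00 02

00 02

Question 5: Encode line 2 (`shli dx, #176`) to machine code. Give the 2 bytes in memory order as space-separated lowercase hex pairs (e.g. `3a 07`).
46 b0

line 2 (shli): pack op=0x4:4|rd=3:3|imm=176:9 = 0x46b0; big→ 46 b0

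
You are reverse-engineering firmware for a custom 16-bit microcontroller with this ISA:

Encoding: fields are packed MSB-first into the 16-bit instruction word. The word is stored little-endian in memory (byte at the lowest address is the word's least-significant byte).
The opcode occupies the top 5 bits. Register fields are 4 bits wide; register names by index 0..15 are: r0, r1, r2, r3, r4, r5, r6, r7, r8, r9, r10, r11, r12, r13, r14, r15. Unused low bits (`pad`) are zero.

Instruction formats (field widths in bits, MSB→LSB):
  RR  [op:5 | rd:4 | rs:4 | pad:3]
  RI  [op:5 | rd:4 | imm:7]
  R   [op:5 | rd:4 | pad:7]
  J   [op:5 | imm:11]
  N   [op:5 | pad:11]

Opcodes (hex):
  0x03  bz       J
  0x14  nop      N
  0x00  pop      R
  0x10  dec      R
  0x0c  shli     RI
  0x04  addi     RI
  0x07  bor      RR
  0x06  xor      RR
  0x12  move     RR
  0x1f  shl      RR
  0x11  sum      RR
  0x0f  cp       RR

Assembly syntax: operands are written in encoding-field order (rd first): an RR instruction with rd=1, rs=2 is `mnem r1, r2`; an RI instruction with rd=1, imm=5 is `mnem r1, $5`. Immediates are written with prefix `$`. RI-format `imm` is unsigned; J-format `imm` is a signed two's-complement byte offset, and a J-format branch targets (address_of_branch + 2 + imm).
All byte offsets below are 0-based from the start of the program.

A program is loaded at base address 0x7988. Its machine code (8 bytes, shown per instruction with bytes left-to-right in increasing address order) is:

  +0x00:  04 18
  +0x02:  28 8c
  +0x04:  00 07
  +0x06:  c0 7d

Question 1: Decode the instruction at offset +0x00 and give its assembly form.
+0x00: 04 18 ⇒ word 0x1804 (little)
  op=0x1804>>11=0x3 ⇒ bz (J)
  imm: (w>>0)&0x7ff=0x4 → $4

bz $4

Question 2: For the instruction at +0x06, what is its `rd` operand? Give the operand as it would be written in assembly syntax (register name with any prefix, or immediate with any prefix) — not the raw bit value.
[06] c0 7d → 0x7dc0
  opcode bits[15:11]=0xf: cp/RR
  rd: (w>>7)&0xf=0xb → r11
  rs: (w>>3)&0xf=0x8 → r8

r11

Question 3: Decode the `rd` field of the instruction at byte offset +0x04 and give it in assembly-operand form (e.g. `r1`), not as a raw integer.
r14

+0x04: 00 07 ⇒ word 0x0700 (little)
  op=0x0700>>11=0x0 ⇒ pop (R)
  rd: (w>>7)&0xf=0xe → r14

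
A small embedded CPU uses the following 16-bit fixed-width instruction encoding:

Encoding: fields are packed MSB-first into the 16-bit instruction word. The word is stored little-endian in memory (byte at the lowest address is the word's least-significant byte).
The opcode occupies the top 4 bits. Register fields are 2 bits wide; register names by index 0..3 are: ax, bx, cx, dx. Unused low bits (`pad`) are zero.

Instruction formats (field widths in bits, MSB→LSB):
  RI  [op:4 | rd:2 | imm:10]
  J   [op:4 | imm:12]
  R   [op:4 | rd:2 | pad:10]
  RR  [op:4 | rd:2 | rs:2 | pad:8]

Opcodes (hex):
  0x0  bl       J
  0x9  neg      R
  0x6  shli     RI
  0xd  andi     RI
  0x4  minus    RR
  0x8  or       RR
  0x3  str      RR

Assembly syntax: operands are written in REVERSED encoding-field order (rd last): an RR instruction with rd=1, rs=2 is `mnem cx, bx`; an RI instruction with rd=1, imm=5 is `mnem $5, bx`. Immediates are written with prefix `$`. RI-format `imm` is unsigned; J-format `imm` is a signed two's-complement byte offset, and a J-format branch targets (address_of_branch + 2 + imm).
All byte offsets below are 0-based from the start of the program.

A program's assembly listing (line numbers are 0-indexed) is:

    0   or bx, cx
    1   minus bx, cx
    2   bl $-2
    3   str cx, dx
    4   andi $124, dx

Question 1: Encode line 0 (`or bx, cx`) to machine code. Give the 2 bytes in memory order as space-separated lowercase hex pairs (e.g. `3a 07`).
0. or fields op=0x8:4|rd=2:2|rs=1:2|pad=0:8 → word 8900h → 00 89

00 89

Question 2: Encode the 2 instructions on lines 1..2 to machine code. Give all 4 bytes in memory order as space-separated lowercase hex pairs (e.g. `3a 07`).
1. minus fields op=0x4:4|rd=2:2|rs=1:2|pad=0:8 → word 4900h → 00 49
2. bl fields op=0x0:4|imm=-2:12 → word 0ffeh → fe 0f

00 49 fe 0f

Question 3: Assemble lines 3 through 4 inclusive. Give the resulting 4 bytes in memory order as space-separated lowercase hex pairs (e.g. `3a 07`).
L3: str op=0x3:4|rd=3:2|rs=2:2|pad=0:8 ⇒ 0x3e00 ⇒ little 00 3e
L4: andi op=0xd:4|rd=3:2|imm=124:10 ⇒ 0xdc7c ⇒ little 7c dc

00 3e 7c dc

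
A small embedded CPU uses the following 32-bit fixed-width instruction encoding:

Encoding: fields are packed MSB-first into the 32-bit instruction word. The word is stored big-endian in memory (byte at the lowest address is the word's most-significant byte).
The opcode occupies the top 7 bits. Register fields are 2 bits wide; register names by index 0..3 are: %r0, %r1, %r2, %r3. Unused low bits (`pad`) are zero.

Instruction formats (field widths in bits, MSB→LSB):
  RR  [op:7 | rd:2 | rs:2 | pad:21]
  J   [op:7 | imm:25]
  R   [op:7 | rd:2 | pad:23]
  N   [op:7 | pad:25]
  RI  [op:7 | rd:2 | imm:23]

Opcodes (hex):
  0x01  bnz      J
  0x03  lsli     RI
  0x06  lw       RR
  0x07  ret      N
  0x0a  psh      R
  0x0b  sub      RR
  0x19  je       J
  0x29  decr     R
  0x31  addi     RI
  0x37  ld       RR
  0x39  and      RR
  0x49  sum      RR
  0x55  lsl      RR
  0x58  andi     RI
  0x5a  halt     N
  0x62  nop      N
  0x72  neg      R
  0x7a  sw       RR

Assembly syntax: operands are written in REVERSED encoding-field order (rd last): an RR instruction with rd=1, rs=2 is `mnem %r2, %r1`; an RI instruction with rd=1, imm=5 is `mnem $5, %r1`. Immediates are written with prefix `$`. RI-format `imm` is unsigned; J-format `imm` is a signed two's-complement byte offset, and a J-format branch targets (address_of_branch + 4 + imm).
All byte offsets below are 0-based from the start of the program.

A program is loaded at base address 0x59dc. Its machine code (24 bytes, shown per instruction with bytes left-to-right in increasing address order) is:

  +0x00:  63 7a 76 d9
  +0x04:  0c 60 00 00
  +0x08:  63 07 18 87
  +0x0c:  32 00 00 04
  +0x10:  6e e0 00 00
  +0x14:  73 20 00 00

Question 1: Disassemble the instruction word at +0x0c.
je $4

[0c] 32 00 00 04 → 0x32000004
  opcode bits[31:25]=0x19: je/J
  [24:0] imm=4 = $4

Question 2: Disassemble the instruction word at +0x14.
and %r1, %r2

+0x14: 73 20 00 00 ⇒ word 0x73200000 (big)
  opcode bits[31:25]=0x39: and/RR
  [24:23] rd=2 = %r2
  [22:21] rs=1 = %r1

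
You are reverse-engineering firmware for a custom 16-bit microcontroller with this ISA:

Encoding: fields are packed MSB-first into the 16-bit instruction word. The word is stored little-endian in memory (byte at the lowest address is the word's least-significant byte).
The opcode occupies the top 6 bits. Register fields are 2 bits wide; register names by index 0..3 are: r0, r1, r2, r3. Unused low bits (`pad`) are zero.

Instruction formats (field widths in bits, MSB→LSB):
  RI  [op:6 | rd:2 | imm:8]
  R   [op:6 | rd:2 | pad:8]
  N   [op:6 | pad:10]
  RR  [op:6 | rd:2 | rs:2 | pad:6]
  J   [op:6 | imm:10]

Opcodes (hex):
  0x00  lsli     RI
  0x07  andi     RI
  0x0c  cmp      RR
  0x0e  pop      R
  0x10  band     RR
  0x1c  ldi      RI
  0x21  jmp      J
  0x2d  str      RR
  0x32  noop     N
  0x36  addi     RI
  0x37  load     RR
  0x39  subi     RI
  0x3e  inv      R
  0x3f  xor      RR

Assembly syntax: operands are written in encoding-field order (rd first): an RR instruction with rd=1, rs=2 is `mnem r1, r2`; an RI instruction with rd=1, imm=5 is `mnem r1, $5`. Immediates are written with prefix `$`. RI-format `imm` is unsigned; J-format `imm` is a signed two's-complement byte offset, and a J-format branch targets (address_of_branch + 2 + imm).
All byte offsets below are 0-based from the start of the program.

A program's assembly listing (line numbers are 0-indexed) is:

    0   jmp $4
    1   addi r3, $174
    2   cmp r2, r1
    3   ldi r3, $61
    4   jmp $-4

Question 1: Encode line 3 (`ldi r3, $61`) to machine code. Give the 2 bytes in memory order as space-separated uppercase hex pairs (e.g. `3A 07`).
L3: ldi op=0x1c:6|rd=3:2|imm=61:8 ⇒ 0x733d ⇒ little 3d 73

3D 73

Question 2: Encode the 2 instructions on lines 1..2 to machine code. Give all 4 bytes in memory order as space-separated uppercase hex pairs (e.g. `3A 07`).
1. addi fields op=0x36:6|rd=3:2|imm=174:8 → word dbaeh → ae db
2. cmp fields op=0xc:6|rd=2:2|rs=1:2|pad=0:6 → word 3240h → 40 32

AE DB 40 32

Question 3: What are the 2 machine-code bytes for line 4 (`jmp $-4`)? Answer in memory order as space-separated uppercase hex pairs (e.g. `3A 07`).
FC 87

L4: jmp op=0x21:6|imm=-4:10 ⇒ 0x87fc ⇒ little fc 87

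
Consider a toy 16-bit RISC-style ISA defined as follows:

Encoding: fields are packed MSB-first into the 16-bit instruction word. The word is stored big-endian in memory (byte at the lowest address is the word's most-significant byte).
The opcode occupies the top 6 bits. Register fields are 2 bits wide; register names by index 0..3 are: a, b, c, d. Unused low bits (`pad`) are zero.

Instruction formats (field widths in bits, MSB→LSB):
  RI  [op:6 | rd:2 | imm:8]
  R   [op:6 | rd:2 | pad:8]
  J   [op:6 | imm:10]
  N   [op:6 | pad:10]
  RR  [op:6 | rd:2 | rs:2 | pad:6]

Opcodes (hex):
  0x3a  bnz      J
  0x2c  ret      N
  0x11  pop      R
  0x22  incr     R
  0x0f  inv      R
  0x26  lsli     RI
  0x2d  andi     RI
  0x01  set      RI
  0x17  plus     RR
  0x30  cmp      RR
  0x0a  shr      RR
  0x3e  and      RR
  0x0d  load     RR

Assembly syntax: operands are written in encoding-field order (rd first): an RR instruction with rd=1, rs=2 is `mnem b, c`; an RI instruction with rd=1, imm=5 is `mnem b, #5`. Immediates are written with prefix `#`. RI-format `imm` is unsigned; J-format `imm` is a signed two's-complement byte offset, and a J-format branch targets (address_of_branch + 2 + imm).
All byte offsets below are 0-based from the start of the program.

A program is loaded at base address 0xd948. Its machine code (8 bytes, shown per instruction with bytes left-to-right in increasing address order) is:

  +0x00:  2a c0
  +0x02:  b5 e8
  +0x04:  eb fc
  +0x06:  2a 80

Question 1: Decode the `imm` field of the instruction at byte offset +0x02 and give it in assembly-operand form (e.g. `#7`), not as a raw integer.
+0x02: b5 e8 ⇒ word 0xb5e8 (big)
  opcode bits[15:10]=0x2d: andi/RI
  [9:8] rd=1 = b
  [7:0] imm=232 = #232

#232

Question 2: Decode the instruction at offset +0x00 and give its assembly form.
off 0x00: read 2a c0 as big → 0x2ac0
  op=0x2ac0>>10=0xa ⇒ shr (RR)
  rd: (w>>8)&0x3=0x2 → c
  rs: (w>>6)&0x3=0x3 → d

shr c, d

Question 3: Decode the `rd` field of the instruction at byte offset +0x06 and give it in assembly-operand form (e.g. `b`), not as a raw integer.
c

off 0x06: read 2a 80 as big → 0x2a80
  opcode bits[15:10]=0xa: shr/RR
  [9:8] rd=2 = c
  [7:6] rs=2 = c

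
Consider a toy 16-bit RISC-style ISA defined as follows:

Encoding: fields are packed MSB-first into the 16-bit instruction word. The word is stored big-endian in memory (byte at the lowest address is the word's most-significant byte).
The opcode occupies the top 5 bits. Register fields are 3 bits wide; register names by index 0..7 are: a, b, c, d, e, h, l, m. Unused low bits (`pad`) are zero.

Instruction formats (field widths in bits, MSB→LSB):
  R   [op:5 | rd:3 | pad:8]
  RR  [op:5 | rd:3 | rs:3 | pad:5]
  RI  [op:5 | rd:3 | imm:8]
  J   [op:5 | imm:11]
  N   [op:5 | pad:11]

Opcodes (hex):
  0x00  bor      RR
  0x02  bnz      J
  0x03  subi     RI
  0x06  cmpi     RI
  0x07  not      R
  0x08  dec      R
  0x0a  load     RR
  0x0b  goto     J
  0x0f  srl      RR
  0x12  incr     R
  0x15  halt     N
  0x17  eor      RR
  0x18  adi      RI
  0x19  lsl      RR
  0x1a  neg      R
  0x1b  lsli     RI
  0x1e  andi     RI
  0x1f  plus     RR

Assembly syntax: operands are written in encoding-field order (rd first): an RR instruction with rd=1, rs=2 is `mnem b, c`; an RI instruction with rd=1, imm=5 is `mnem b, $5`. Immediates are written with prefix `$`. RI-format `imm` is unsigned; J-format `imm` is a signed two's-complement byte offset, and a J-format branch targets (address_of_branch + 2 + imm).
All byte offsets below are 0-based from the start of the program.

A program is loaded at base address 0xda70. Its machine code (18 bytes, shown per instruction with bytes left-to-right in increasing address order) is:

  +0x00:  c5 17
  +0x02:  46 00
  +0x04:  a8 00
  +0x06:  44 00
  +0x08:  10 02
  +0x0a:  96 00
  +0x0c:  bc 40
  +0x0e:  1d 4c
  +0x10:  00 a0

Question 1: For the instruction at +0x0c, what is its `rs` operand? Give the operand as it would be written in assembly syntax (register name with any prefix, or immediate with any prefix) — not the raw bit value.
c

off 0x0c: read bc 40 as big → 0xbc40
  op=0xbc40>>11=0x17 ⇒ eor (RR)
  rd@[10:8]=0x4 ⇒ e
  rs@[7:5]=0x2 ⇒ c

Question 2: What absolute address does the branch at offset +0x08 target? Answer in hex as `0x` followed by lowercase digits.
+0x08: 10 02 ⇒ word 0x1002 (big)
  op=0x1002>>11=0x2 ⇒ bnz (J)
  imm@[10:0]=0x2 ⇒ $2
  target = base 0xda70 + off 0x08 + 2 + imm 2 = 0xda7c

0xda7c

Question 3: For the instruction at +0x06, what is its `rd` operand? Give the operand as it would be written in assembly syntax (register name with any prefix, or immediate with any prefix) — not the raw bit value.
[06] 44 00 → 0x4400
  top 5b → 0x8 → dec [R]
  rd@[10:8]=0x4 ⇒ e

e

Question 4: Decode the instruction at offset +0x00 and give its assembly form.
off 0x00: read c5 17 as big → 0xc517
  top 5b → 0x18 → adi [RI]
  rd@[10:8]=0x5 ⇒ h
  imm@[7:0]=0x17 ⇒ $23

adi h, $23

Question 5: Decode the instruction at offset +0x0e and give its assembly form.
off 0x0e: read 1d 4c as big → 0x1d4c
  op=0x1d4c>>11=0x3 ⇒ subi (RI)
  rd@[10:8]=0x5 ⇒ h
  imm@[7:0]=0x4c ⇒ $76

subi h, $76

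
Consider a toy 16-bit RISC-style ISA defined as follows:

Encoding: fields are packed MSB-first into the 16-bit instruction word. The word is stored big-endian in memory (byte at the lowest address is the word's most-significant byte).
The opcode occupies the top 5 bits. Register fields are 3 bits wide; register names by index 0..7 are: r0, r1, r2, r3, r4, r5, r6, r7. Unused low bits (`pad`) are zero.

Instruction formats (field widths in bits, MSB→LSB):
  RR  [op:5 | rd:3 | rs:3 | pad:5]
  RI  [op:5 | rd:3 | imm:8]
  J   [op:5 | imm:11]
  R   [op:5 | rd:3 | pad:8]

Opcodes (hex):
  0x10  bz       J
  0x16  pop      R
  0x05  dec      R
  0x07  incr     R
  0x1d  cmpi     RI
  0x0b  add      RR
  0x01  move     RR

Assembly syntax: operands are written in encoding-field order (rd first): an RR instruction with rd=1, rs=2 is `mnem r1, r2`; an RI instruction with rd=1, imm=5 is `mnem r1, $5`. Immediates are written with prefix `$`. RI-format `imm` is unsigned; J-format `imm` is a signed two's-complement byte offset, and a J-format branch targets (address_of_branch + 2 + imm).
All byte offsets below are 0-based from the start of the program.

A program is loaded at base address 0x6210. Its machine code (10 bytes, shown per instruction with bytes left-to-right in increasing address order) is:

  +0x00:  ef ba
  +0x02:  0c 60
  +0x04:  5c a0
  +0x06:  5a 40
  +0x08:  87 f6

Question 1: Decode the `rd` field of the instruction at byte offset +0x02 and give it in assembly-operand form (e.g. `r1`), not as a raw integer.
r4

[02] 0c 60 → 0x0c60
  top 5b → 0x1 → move [RR]
  rd@[10:8]=0x4 ⇒ r4
  rs@[7:5]=0x3 ⇒ r3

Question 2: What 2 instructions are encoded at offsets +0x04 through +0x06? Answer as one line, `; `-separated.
add r4, r5; add r2, r2

+0x04: 5c a0 ⇒ word 0x5ca0 (big)
  op=0x5ca0>>11=0xb ⇒ add (RR)
  rd@[10:8]=0x4 ⇒ r4
  rs@[7:5]=0x5 ⇒ r5
+0x06: 5a 40 ⇒ word 0x5a40 (big)
  op=0x5a40>>11=0xb ⇒ add (RR)
  rd@[10:8]=0x2 ⇒ r2
  rs@[7:5]=0x2 ⇒ r2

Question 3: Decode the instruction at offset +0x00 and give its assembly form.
cmpi r7, $186

off 0x00: read ef ba as big → 0xefba
  op=0xefba>>11=0x1d ⇒ cmpi (RI)
  [10:8] rd=7 = r7
  [7:0] imm=186 = $186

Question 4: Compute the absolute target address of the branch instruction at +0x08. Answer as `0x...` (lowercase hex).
0x6210

off 0x08: read 87 f6 as big → 0x87f6
  opcode bits[15:11]=0x10: bz/J
  imm@[10:0]=0x7f6 (s11→-10) ⇒ $-10
  target = base 0x6210 + off 0x08 + 2 + imm -10 = 0x6210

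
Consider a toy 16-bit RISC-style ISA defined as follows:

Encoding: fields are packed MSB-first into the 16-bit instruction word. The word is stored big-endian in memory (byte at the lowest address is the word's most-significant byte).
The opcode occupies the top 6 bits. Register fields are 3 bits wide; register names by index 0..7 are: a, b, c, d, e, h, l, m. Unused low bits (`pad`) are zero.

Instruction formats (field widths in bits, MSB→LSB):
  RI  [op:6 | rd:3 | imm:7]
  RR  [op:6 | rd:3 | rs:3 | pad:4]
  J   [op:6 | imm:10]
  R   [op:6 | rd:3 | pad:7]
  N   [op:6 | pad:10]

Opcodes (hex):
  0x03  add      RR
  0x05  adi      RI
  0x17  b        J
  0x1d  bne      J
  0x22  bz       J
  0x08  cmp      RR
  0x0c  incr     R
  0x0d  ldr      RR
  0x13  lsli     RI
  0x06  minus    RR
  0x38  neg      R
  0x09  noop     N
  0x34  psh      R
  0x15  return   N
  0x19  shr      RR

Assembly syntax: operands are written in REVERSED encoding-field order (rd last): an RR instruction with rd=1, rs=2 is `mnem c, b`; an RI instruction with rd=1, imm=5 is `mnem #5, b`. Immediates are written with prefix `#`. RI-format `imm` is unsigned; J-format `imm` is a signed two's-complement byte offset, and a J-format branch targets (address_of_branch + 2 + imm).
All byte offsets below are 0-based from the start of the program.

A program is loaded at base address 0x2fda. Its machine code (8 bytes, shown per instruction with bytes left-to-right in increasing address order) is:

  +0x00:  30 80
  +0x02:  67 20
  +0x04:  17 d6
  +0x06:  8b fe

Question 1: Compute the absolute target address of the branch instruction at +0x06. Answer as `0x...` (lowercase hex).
0x2fe0

off 0x06: read 8b fe as big → 0x8bfe
  top 6b → 0x22 → bz [J]
  imm@[9:0]=0x3fe (s10→-2) ⇒ #-2
  target = base 0x2fda + off 0x06 + 2 + imm -2 = 0x2fe0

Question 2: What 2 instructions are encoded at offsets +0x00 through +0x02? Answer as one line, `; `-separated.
off 0x00: read 30 80 as big → 0x3080
  top 6b → 0xc → incr [R]
  [9:7] rd=1 = b
off 0x02: read 67 20 as big → 0x6720
  top 6b → 0x19 → shr [RR]
  [9:7] rd=6 = l
  [6:4] rs=2 = c

incr b; shr c, l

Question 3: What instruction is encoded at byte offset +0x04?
adi #86, m

[04] 17 d6 → 0x17d6
  opcode bits[15:10]=0x5: adi/RI
  [9:7] rd=7 = m
  [6:0] imm=86 = #86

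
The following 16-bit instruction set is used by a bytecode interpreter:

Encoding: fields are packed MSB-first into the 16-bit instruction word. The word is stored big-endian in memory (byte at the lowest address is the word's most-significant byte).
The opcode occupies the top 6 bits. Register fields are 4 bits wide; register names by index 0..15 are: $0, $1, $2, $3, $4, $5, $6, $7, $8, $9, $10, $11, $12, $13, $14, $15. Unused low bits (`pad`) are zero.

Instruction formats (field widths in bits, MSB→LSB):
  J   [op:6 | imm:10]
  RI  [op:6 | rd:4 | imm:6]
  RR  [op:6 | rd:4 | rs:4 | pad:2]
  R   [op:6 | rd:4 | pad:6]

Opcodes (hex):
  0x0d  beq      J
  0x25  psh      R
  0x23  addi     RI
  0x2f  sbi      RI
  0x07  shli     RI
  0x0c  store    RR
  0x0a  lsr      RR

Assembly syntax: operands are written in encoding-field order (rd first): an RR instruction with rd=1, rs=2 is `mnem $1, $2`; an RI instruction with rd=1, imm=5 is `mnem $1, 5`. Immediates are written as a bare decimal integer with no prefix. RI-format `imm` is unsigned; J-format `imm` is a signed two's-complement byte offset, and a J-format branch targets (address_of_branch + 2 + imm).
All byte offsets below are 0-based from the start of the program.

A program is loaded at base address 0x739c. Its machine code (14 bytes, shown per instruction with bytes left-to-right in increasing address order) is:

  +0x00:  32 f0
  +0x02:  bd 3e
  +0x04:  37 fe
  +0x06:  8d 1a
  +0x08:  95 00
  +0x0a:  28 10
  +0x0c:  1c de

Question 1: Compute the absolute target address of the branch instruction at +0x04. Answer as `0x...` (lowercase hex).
+0x04: 37 fe ⇒ word 0x37fe (big)
  top 6b → 0xd → beq [J]
  imm@[9:0]=0x3fe (s10→-2) ⇒ -2
  target = base 0x739c + off 0x04 + 2 + imm -2 = 0x73a0

0x73a0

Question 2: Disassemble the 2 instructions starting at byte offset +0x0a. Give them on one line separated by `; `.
lsr $0, $4; shli $3, 30

+0x0a: 28 10 ⇒ word 0x2810 (big)
  opcode bits[15:10]=0xa: lsr/RR
  rd: (w>>6)&0xf=0x0 → $0
  rs: (w>>2)&0xf=0x4 → $4
+0x0c: 1c de ⇒ word 0x1cde (big)
  opcode bits[15:10]=0x7: shli/RI
  rd: (w>>6)&0xf=0x3 → $3
  imm: (w>>0)&0x3f=0x1e → 30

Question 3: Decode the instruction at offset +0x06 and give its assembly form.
addi $4, 26

+0x06: 8d 1a ⇒ word 0x8d1a (big)
  op=0x8d1a>>10=0x23 ⇒ addi (RI)
  rd: (w>>6)&0xf=0x4 → $4
  imm: (w>>0)&0x3f=0x1a → 26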